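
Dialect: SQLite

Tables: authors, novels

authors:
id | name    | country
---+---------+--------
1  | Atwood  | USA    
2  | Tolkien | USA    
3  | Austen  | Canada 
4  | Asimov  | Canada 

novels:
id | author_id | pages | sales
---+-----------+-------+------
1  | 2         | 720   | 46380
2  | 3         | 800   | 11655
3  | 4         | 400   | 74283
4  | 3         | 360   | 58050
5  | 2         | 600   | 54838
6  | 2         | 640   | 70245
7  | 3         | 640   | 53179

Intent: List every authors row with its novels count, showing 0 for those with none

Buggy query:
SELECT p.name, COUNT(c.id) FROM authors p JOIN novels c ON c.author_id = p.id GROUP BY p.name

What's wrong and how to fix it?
Bug: INNER JOIN drops authors rows that have no matching novels rows

Fix: Switch to LEFT JOIN to retain unmatched parent rows

Corrected query:
SELECT p.name, COUNT(c.id) FROM authors p LEFT JOIN novels c ON c.author_id = p.id GROUP BY p.name

Result:
name    | COUNT(c.id)
--------+------------
Asimov  | 1          
Atwood  | 0          
Austen  | 3          
Tolkien | 3          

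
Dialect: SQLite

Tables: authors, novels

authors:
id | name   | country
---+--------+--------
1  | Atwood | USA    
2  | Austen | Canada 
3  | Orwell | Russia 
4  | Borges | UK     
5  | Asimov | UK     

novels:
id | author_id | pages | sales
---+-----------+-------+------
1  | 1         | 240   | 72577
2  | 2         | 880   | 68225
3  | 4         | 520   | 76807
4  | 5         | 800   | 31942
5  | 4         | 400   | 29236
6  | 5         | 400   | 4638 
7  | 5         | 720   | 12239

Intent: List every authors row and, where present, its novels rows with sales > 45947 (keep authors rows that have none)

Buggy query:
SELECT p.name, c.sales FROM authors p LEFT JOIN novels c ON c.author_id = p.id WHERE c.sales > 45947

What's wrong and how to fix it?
Bug: A WHERE condition on the right-hand table after LEFT JOIN drops unmatched parents

Fix: Move the right-table condition into the ON clause so unmatched parents are kept

Corrected query:
SELECT p.name, c.sales FROM authors p LEFT JOIN novels c ON c.author_id = p.id AND c.sales > 45947

Result:
name   | sales
-------+------
Atwood | 72577
Austen | 68225
Orwell | NULL 
Borges | 76807
Asimov | NULL 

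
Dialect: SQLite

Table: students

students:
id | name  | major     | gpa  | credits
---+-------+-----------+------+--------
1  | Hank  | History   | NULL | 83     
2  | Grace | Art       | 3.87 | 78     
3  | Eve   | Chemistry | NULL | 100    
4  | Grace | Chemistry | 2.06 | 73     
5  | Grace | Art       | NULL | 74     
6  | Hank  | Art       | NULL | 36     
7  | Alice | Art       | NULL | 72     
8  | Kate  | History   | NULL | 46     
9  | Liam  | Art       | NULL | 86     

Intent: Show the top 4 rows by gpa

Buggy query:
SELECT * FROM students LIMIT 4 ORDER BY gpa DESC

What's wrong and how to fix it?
Bug: LIMIT must come after ORDER BY

Fix: Sort with ORDER BY, then apply LIMIT

Corrected query:
SELECT * FROM students ORDER BY gpa DESC LIMIT 4

Result:
id | name  | major     | gpa  | credits
---+-------+-----------+------+--------
2  | Grace | Art       | 3.87 | 78     
4  | Grace | Chemistry | 2.06 | 73     
1  | Hank  | History   | NULL | 83     
3  | Eve   | Chemistry | NULL | 100    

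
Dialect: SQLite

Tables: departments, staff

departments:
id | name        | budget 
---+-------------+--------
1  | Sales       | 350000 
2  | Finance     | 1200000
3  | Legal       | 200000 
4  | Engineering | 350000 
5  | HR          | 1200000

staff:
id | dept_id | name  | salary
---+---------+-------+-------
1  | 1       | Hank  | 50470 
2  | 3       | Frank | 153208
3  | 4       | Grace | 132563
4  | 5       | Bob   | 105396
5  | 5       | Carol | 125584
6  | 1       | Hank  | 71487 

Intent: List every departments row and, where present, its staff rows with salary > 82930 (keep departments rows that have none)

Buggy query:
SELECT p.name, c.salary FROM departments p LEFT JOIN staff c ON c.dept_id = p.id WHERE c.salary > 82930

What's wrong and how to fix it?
Bug: A WHERE condition on the right-hand table after LEFT JOIN drops unmatched parents

Fix: Move the right-table condition into the ON clause so unmatched parents are kept

Corrected query:
SELECT p.name, c.salary FROM departments p LEFT JOIN staff c ON c.dept_id = p.id AND c.salary > 82930

Result:
name        | salary
------------+-------
Sales       | NULL  
Finance     | NULL  
Legal       | 153208
Engineering | 132563
HR          | 105396
HR          | 125584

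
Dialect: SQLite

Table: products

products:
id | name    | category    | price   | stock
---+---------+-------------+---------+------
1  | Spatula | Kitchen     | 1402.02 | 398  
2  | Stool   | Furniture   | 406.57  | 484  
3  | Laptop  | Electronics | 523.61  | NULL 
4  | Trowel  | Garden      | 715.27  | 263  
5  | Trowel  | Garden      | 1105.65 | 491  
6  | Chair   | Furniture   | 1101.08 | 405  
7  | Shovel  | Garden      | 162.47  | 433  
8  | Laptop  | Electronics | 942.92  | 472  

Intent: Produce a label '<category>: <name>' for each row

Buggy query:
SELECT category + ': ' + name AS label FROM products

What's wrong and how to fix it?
Bug: SQLite uses || for string concatenation; + coerces text to numbers (yielding 0)

Fix: Use the || operator for string concatenation

Corrected query:
SELECT category || ': ' || name AS label FROM products

Result:
label              
-------------------
Kitchen: Spatula   
Furniture: Stool   
Electronics: Laptop
Garden: Trowel     
Garden: Trowel     
Furniture: Chair   
Garden: Shovel     
Electronics: Laptop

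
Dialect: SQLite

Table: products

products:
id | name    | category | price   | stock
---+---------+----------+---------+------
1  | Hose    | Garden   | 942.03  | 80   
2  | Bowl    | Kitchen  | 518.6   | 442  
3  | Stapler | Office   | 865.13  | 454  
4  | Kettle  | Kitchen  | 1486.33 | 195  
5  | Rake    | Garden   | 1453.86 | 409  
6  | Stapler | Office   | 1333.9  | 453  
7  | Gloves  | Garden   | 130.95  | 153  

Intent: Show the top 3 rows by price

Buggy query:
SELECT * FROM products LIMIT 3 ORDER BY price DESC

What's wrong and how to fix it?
Bug: ORDER BY cannot follow LIMIT; LIMIT is the final clause

Fix: Swap the clauses: ORDER BY first, then LIMIT

Corrected query:
SELECT * FROM products ORDER BY price DESC LIMIT 3

Result:
id | name    | category | price   | stock
---+---------+----------+---------+------
4  | Kettle  | Kitchen  | 1486.33 | 195  
5  | Rake    | Garden   | 1453.86 | 409  
6  | Stapler | Office   | 1333.9  | 453  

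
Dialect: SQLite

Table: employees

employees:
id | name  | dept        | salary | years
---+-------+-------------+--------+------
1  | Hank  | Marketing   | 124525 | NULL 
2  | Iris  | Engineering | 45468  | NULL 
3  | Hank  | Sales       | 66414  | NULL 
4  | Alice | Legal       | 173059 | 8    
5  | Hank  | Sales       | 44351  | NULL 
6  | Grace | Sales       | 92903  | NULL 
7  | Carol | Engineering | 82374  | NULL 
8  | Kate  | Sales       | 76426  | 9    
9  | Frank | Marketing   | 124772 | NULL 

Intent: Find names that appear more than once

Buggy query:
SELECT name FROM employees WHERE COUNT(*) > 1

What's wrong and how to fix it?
Bug: COUNT(*) is an aggregate and cannot be used in WHERE

Fix: Group first, then use HAVING for the count condition

Corrected query:
SELECT name FROM employees GROUP BY name HAVING COUNT(*) > 1

Result:
name
----
Hank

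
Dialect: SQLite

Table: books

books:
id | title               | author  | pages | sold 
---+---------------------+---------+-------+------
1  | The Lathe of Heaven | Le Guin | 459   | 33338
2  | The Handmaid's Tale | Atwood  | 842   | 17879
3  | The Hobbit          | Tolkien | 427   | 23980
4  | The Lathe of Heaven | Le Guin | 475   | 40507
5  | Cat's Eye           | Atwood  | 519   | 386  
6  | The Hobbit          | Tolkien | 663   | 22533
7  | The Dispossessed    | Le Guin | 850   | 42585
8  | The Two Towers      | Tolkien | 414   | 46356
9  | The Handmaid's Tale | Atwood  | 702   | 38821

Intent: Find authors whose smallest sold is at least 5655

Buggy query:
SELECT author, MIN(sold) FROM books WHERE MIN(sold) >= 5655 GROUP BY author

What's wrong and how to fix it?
Bug: Aggregates like MIN are computed per group after WHERE runs

Fix: Replace WHERE with HAVING after the GROUP BY

Corrected query:
SELECT author, MIN(sold) FROM books GROUP BY author HAVING MIN(sold) >= 5655

Result:
author  | MIN(sold)
--------+----------
Le Guin | 33338    
Tolkien | 22533    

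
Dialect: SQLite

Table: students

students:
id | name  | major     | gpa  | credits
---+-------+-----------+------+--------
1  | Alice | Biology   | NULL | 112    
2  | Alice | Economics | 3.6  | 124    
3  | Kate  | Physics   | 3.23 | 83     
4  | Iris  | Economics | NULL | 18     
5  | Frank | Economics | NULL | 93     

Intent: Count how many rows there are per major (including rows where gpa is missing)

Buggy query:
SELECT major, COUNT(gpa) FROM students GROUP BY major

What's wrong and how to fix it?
Bug: COUNT(gpa) skips NULLs, so groups with missing gpa are undercounted

Fix: Replace COUNT(gpa) with COUNT(*)

Corrected query:
SELECT major, COUNT(*) FROM students GROUP BY major

Result:
major     | COUNT(*)
----------+---------
Biology   | 1       
Economics | 3       
Physics   | 1       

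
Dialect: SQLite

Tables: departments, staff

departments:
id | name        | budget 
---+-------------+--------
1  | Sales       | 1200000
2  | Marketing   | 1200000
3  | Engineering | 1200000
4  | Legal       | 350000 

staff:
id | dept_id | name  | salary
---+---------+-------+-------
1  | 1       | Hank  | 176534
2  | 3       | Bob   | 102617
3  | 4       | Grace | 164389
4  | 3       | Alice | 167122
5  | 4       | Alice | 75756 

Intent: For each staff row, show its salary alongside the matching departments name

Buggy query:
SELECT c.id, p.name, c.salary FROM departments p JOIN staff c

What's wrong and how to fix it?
Bug: Missing join condition: each staff row is matched to all departments rows instead of just its own

Fix: Add ON c.dept_id = p.id to the JOIN

Corrected query:
SELECT c.id, p.name, c.salary FROM departments p JOIN staff c ON c.dept_id = p.id

Result:
id | name        | salary
---+-------------+-------
1  | Sales       | 176534
2  | Engineering | 102617
3  | Legal       | 164389
4  | Engineering | 167122
5  | Legal       | 75756 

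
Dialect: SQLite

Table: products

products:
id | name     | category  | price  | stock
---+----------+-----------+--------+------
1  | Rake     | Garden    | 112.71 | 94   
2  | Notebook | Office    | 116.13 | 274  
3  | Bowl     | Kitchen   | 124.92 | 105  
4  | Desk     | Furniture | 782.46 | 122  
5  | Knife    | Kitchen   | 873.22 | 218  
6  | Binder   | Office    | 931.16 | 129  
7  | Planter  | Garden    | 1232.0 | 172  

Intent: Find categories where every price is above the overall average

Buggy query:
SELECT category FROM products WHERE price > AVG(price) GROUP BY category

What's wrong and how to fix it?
Bug: AVG() is an aggregate; it can't sit directly in WHERE

Fix: Compute the overall average in a scalar subquery and compare each group's MIN against it in HAVING

Corrected query:
SELECT category FROM products GROUP BY category HAVING MIN(price) > (SELECT AVG(price) FROM products)

Result:
category 
---------
Furniture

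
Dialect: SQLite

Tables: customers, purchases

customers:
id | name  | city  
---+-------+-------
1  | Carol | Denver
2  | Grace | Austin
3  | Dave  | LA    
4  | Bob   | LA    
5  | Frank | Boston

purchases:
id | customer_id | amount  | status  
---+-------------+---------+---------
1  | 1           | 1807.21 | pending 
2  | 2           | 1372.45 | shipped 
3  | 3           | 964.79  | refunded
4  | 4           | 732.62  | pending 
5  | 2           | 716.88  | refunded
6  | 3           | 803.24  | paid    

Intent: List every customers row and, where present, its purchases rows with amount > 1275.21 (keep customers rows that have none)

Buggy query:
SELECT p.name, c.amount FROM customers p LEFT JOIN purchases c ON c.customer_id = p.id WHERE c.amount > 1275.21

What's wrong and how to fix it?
Bug: Filtering c.amount in WHERE discards the NULL rows produced by LEFT JOIN, turning it into an inner join

Fix: Put 'c.amount > 1275.21' in the JOIN's ON clause instead of WHERE

Corrected query:
SELECT p.name, c.amount FROM customers p LEFT JOIN purchases c ON c.customer_id = p.id AND c.amount > 1275.21

Result:
name  | amount 
------+--------
Carol | 1807.21
Grace | 1372.45
Dave  | NULL   
Bob   | NULL   
Frank | NULL   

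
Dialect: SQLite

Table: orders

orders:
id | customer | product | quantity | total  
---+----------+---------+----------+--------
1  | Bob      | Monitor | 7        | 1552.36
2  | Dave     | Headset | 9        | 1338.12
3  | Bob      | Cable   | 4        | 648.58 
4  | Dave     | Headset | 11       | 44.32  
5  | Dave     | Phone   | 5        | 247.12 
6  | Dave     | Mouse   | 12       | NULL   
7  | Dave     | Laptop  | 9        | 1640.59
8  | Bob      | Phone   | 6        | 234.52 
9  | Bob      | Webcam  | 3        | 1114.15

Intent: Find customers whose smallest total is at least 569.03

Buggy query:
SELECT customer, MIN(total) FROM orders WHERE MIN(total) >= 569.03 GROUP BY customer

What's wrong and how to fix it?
Bug: Aggregates like MIN are computed per group after WHERE runs

Fix: Use HAVING for the per-group MIN condition

Corrected query:
SELECT customer, MIN(total) FROM orders GROUP BY customer HAVING MIN(total) >= 569.03

Result:
(no rows)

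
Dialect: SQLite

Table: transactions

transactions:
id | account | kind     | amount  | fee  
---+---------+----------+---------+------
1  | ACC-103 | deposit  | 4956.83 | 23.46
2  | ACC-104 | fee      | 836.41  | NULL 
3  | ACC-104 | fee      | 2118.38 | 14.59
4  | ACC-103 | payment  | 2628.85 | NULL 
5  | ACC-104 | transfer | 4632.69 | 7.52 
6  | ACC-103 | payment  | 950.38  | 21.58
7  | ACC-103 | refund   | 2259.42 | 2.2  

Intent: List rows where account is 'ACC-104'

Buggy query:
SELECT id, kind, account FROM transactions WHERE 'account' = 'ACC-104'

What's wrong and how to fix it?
Bug: 'account' in single quotes is a string literal, not the column; the comparison is literal-vs-literal and never true

Fix: Remove the quotes around the column name (or use double quotes for an identifier)

Corrected query:
SELECT id, kind, account FROM transactions WHERE account = 'ACC-104'

Result:
id | kind     | account
---+----------+--------
2  | fee      | ACC-104
3  | fee      | ACC-104
5  | transfer | ACC-104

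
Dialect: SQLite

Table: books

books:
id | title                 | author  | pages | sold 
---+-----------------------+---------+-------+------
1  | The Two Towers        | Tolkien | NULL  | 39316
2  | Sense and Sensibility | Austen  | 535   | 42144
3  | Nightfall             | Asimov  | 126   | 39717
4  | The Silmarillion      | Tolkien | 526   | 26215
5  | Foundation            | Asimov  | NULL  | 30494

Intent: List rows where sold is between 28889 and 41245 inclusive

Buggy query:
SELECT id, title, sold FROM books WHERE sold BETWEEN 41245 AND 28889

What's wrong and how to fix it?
Bug: BETWEEN expects the lower bound first; with 41245 AND 28889 the range is empty

Fix: Swap the bounds so the smaller value comes first

Corrected query:
SELECT id, title, sold FROM books WHERE sold BETWEEN 28889 AND 41245

Result:
id | title          | sold 
---+----------------+------
1  | The Two Towers | 39316
3  | Nightfall      | 39717
5  | Foundation     | 30494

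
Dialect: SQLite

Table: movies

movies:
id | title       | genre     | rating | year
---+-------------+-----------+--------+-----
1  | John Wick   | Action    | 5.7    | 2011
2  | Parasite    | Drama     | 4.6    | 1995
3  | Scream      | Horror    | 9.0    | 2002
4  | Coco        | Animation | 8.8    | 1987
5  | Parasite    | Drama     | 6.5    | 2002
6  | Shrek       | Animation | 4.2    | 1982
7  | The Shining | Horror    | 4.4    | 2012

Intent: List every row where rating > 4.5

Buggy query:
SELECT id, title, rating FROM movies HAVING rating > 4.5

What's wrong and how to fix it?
Bug: This is a non-aggregate query (no GROUP BY, no aggregates), so in SQLite the HAVING clause is invalid here; a row-level condition belongs in WHERE

Fix: Use WHERE for row-level filtering

Corrected query:
SELECT id, title, rating FROM movies WHERE rating > 4.5

Result:
id | title     | rating
---+-----------+-------
1  | John Wick | 5.7   
2  | Parasite  | 4.6   
3  | Scream    | 9     
4  | Coco      | 8.8   
5  | Parasite  | 6.5   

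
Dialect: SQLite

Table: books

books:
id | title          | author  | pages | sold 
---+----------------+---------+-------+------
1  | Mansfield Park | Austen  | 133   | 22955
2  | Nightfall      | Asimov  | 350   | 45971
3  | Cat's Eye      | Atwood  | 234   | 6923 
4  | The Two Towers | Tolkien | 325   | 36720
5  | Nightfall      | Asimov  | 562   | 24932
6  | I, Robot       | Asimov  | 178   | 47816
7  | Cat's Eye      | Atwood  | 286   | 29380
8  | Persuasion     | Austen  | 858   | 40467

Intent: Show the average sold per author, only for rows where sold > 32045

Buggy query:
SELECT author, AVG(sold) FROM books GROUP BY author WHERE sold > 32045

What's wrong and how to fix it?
Bug: Row-level WHERE must come before GROUP BY in the clause order

Fix: Move the WHERE clause before GROUP BY

Corrected query:
SELECT author, AVG(sold) FROM books WHERE sold > 32045 GROUP BY author

Result:
author  | AVG(sold)
--------+----------
Asimov  | 46893.5  
Austen  | 40467    
Tolkien | 36720    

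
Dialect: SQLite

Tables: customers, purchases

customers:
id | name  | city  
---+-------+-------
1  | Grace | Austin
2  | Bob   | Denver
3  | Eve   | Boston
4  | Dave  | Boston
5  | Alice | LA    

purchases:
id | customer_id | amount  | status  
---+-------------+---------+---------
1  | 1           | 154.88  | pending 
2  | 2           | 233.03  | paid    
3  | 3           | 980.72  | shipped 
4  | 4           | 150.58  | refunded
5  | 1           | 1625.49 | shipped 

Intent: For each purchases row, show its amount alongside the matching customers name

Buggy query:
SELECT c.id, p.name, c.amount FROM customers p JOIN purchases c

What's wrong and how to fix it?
Bug: JOIN with no ON clause produces a cartesian product; every purchases row pairs with every customers row

Fix: Specify the join condition linking the foreign key to the parent id

Corrected query:
SELECT c.id, p.name, c.amount FROM customers p JOIN purchases c ON c.customer_id = p.id

Result:
id | name  | amount 
---+-------+--------
1  | Grace | 154.88 
2  | Bob   | 233.03 
3  | Eve   | 980.72 
4  | Dave  | 150.58 
5  | Grace | 1625.49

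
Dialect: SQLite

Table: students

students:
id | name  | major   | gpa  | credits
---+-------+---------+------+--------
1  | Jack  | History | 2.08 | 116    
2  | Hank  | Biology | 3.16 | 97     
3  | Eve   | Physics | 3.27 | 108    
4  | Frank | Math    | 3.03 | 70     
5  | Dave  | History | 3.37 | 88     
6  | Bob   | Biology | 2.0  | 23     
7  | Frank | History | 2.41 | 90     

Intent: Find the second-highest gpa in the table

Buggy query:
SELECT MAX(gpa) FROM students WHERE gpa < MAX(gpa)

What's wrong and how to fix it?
Bug: MAX(gpa) on the right of the comparison is an aggregate-in-WHERE error

Fix: Compute the overall MAX in a subquery, then take MAX of rows below it

Corrected query:
SELECT MAX(gpa) FROM students WHERE gpa < (SELECT MAX(gpa) FROM students)

Result:
MAX(gpa)
--------
3.27    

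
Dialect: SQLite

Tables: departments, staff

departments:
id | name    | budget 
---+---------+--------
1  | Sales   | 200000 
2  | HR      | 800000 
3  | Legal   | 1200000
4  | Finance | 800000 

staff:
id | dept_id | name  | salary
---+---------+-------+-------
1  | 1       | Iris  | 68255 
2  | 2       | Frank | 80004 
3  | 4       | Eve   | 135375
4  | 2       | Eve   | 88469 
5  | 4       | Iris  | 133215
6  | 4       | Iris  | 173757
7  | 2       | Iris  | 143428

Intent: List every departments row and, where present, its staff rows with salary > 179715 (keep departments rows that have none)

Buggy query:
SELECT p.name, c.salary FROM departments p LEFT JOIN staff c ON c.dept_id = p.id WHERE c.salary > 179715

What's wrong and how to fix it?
Bug: A WHERE condition on the right-hand table after LEFT JOIN drops unmatched parents

Fix: Move the right-table condition into the ON clause so unmatched parents are kept

Corrected query:
SELECT p.name, c.salary FROM departments p LEFT JOIN staff c ON c.dept_id = p.id AND c.salary > 179715

Result:
name    | salary
--------+-------
Sales   | NULL  
HR      | NULL  
Legal   | NULL  
Finance | NULL  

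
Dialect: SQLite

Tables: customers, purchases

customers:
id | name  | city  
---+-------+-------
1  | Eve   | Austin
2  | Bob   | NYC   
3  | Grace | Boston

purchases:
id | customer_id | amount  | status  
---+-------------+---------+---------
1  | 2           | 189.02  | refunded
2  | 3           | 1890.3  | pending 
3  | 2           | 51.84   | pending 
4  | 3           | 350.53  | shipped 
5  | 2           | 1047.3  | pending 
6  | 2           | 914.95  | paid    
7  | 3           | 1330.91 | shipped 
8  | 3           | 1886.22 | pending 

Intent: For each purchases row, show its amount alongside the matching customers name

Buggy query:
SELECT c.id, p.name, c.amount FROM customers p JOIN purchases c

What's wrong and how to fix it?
Bug: Missing join condition: each purchases row is matched to all customers rows instead of just its own

Fix: Specify the join condition linking the foreign key to the parent id

Corrected query:
SELECT c.id, p.name, c.amount FROM customers p JOIN purchases c ON c.customer_id = p.id

Result:
id | name  | amount 
---+-------+--------
1  | Bob   | 189.02 
2  | Grace | 1890.3 
3  | Bob   | 51.84  
4  | Grace | 350.53 
5  | Bob   | 1047.3 
6  | Bob   | 914.95 
7  | Grace | 1330.91
8  | Grace | 1886.22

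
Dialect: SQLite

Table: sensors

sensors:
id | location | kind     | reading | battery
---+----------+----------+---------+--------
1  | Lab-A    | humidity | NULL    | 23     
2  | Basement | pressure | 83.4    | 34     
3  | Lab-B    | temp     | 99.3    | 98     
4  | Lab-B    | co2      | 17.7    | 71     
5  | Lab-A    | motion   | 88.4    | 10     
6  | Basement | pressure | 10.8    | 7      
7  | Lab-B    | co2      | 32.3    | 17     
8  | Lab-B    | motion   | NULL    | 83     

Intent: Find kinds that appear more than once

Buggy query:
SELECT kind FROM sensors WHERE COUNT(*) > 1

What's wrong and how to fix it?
Bug: COUNT(*) is an aggregate and cannot be used in WHERE

Fix: GROUP BY kind, then filter groups with HAVING COUNT(*) > 1

Corrected query:
SELECT kind FROM sensors GROUP BY kind HAVING COUNT(*) > 1

Result:
kind    
--------
co2     
motion  
pressure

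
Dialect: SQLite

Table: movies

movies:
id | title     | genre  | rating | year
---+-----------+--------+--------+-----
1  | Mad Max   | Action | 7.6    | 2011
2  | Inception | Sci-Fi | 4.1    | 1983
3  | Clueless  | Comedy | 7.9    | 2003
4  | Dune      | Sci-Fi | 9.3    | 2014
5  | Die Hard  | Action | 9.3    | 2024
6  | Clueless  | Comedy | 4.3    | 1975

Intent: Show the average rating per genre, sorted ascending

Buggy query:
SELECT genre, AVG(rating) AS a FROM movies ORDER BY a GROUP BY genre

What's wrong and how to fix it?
Bug: GROUP BY must precede ORDER BY

Fix: Reorder: SELECT … FROM … GROUP BY … ORDER BY …

Corrected query:
SELECT genre, AVG(rating) AS a FROM movies GROUP BY genre ORDER BY a

Result:
genre  | a   
-------+-----
Comedy | 6.1 
Sci-Fi | 6.7 
Action | 8.45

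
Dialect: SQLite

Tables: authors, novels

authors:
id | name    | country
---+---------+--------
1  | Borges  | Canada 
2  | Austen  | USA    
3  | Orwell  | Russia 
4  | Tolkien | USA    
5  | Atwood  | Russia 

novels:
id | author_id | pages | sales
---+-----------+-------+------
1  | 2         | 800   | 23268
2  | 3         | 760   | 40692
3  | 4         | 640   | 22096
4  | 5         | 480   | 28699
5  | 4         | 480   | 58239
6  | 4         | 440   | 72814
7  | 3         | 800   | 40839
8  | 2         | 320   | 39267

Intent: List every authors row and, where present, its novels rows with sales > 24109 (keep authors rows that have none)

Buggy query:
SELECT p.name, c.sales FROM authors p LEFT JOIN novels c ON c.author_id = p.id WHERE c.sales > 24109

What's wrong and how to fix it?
Bug: A WHERE condition on the right-hand table after LEFT JOIN drops unmatched parents

Fix: Put 'c.sales > 24109' in the JOIN's ON clause instead of WHERE

Corrected query:
SELECT p.name, c.sales FROM authors p LEFT JOIN novels c ON c.author_id = p.id AND c.sales > 24109

Result:
name    | sales
--------+------
Borges  | NULL 
Austen  | 39267
Orwell  | 40692
Orwell  | 40839
Tolkien | 58239
Tolkien | 72814
Atwood  | 28699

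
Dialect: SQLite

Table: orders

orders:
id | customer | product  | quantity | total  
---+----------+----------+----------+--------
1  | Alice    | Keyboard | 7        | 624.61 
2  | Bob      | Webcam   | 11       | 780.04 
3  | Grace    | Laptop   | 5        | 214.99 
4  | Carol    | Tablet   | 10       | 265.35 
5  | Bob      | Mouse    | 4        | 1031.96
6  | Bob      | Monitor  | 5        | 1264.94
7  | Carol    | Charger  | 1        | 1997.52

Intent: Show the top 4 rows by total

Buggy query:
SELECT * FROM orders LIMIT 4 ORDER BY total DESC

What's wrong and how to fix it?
Bug: LIMIT must come after ORDER BY

Fix: Sort with ORDER BY, then apply LIMIT

Corrected query:
SELECT * FROM orders ORDER BY total DESC LIMIT 4

Result:
id | customer | product | quantity | total  
---+----------+---------+----------+--------
7  | Carol    | Charger | 1        | 1997.52
6  | Bob      | Monitor | 5        | 1264.94
5  | Bob      | Mouse   | 4        | 1031.96
2  | Bob      | Webcam  | 11       | 780.04 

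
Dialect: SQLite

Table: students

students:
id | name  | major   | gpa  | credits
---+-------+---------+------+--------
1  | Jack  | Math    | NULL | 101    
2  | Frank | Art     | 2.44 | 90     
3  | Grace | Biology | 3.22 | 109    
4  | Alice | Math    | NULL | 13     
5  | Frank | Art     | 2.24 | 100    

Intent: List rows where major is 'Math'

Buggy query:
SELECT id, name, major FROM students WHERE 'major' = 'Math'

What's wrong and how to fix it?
Bug: Single quotes denote string literals in SQL; the column name is being compared as a constant string

Fix: Reference the column as major without single quotes

Corrected query:
SELECT id, name, major FROM students WHERE major = 'Math'

Result:
id | name  | major
---+-------+------
1  | Jack  | Math 
4  | Alice | Math 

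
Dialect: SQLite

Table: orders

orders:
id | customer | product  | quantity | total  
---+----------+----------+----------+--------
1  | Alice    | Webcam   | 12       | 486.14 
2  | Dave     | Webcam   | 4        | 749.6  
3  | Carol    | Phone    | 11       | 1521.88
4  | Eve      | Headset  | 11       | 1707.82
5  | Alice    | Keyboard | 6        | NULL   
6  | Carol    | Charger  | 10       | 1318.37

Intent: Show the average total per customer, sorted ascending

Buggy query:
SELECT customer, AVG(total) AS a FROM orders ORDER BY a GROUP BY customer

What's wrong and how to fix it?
Bug: ORDER BY appears before GROUP BY; SQL clause order requires GROUP BY first

Fix: Reorder: SELECT … FROM … GROUP BY … ORDER BY …

Corrected query:
SELECT customer, AVG(total) AS a FROM orders GROUP BY customer ORDER BY a

Result:
customer | a       
---------+---------
Alice    | 486.14  
Dave     | 749.6   
Carol    | 1420.125
Eve      | 1707.82 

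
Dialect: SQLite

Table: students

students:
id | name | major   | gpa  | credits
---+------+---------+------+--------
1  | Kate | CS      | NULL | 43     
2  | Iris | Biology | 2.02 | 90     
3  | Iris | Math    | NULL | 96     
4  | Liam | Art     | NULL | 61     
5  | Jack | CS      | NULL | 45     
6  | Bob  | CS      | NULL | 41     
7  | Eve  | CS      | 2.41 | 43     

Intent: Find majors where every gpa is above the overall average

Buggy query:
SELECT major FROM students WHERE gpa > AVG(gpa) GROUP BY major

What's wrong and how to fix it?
Bug: AVG() is an aggregate; it can't sit directly in WHERE

Fix: Use a subquery for AVG and a HAVING MIN(...) filter so the condition holds for every row in the group

Corrected query:
SELECT major FROM students GROUP BY major HAVING MIN(gpa) > (SELECT AVG(gpa) FROM students)

Result:
major
-----
CS   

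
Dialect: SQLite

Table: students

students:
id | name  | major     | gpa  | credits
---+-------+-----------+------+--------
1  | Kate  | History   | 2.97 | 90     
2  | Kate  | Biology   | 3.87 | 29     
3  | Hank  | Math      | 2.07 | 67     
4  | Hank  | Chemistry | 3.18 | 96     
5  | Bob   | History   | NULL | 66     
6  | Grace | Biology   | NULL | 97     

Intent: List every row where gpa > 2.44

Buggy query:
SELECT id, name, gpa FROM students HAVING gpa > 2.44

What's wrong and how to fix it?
Bug: This is a non-aggregate query (no GROUP BY, no aggregates), so in SQLite the HAVING clause is invalid here; a row-level condition belongs in WHERE

Fix: Use WHERE for row-level filtering

Corrected query:
SELECT id, name, gpa FROM students WHERE gpa > 2.44

Result:
id | name | gpa 
---+------+-----
1  | Kate | 2.97
2  | Kate | 3.87
4  | Hank | 3.18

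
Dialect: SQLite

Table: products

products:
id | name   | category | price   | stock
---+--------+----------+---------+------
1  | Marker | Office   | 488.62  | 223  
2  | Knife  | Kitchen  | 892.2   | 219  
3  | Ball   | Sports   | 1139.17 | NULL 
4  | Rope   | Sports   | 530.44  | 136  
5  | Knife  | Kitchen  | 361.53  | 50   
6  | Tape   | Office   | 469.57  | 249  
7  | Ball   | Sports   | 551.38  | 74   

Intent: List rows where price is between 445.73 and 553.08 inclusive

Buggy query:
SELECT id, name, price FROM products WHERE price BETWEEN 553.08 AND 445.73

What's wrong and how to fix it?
Bug: BETWEEN expects the lower bound first; with 553.08 AND 445.73 the range is empty

Fix: Write BETWEEN 445.73 AND 553.08

Corrected query:
SELECT id, name, price FROM products WHERE price BETWEEN 445.73 AND 553.08

Result:
id | name   | price 
---+--------+-------
1  | Marker | 488.62
4  | Rope   | 530.44
6  | Tape   | 469.57
7  | Ball   | 551.38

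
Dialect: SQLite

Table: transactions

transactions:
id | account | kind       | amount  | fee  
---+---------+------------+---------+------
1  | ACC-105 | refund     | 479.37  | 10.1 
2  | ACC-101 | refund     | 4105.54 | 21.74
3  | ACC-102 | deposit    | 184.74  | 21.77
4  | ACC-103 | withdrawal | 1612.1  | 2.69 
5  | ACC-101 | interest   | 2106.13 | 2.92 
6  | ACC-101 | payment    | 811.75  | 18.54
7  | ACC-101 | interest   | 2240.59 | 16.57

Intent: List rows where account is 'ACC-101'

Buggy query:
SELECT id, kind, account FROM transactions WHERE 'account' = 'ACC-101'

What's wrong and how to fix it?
Bug: 'account' in single quotes is a string literal, not the column; the comparison is literal-vs-literal and never true

Fix: Remove the quotes around the column name (or use double quotes for an identifier)

Corrected query:
SELECT id, kind, account FROM transactions WHERE account = 'ACC-101'

Result:
id | kind     | account
---+----------+--------
2  | refund   | ACC-101
5  | interest | ACC-101
6  | payment  | ACC-101
7  | interest | ACC-101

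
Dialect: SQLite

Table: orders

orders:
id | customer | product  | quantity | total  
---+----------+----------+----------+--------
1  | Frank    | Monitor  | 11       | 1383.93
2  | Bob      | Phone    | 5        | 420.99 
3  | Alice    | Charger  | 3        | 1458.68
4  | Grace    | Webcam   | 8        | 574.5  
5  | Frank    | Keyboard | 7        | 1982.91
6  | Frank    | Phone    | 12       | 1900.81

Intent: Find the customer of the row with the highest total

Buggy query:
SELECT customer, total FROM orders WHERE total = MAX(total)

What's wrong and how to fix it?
Bug: WHERE is evaluated per row; an aggregate over the whole table isn't defined there

Fix: Wrap MAX in a scalar subquery so WHERE compares against a single value

Corrected query:
SELECT customer, total FROM orders WHERE total = (SELECT MAX(total) FROM orders)

Result:
customer | total  
---------+--------
Frank    | 1982.91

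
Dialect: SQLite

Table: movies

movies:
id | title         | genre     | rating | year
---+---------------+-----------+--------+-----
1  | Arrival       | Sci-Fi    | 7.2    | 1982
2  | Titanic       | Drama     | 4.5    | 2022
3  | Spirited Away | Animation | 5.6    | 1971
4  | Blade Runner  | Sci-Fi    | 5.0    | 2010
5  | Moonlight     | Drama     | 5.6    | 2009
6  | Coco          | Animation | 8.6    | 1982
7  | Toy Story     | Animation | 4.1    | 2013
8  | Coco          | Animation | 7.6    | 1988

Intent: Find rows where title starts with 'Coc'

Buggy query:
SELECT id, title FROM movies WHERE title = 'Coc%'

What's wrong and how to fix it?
Bug: '=' compares the literal string including the % character; pattern matching needs LIKE

Fix: Use LIKE for wildcard pattern matching

Corrected query:
SELECT id, title FROM movies WHERE title LIKE 'Coc%'

Result:
id | title
---+------
6  | Coco 
8  | Coco 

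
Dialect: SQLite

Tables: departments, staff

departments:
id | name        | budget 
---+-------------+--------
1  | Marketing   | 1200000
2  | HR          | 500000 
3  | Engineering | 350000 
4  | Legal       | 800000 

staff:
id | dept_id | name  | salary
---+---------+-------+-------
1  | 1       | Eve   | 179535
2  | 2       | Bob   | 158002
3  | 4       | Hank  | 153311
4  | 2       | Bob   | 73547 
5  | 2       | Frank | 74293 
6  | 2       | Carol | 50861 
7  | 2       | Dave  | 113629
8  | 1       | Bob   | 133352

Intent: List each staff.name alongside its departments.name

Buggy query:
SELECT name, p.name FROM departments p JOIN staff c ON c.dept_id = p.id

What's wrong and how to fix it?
Bug: Both tables have a 'name' column; the unqualified reference is ambiguous

Fix: Prefix ambiguous columns with the table alias

Corrected query:
SELECT c.name, p.name FROM departments p JOIN staff c ON c.dept_id = p.id

Result:
name  | name     
------+----------
Eve   | Marketing
Bob   | HR       
Hank  | Legal    
Bob   | HR       
Frank | HR       
Carol | HR       
Dave  | HR       
Bob   | Marketing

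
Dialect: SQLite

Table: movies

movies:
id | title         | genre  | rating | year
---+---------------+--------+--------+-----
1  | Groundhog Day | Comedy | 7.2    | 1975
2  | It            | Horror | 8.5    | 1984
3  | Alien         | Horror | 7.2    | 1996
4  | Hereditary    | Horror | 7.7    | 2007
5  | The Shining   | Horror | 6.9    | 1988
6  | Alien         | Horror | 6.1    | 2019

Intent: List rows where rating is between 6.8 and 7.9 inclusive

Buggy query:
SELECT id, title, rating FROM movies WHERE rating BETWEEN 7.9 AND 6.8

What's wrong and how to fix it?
Bug: BETWEEN expects the lower bound first; with 7.9 AND 6.8 the range is empty

Fix: Swap the bounds so the smaller value comes first

Corrected query:
SELECT id, title, rating FROM movies WHERE rating BETWEEN 6.8 AND 7.9

Result:
id | title         | rating
---+---------------+-------
1  | Groundhog Day | 7.2   
3  | Alien         | 7.2   
4  | Hereditary    | 7.7   
5  | The Shining   | 6.9   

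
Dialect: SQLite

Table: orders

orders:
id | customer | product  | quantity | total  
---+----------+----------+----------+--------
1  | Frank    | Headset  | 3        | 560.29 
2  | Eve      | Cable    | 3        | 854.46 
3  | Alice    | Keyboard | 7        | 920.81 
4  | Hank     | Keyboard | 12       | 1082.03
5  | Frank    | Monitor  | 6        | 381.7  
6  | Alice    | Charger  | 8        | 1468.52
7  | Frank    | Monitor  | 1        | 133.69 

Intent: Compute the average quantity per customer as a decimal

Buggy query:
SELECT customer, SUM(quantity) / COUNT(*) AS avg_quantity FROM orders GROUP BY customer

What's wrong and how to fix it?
Bug: Both operands are integers, so '/' performs integer division and truncates

Fix: Multiply by 1.0 (or CAST to REAL) to force floating-point division

Corrected query:
SELECT customer, SUM(quantity) * 1.0 / COUNT(*) AS avg_quantity FROM orders GROUP BY customer

Result:
customer | avg_quantity
---------+-------------
Alice    | 7.5         
Eve      | 3           
Frank    | 3.333333    
Hank     | 12          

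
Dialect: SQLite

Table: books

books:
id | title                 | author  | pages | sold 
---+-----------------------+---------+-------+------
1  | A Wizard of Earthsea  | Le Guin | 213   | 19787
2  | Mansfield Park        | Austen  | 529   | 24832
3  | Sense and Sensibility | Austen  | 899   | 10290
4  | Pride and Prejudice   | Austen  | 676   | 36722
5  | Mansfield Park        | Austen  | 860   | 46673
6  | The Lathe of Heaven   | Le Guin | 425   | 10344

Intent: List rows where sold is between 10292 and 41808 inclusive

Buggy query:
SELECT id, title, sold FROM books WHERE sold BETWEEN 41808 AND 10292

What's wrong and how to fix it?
Bug: The bounds are reversed; BETWEEN a AND b requires a <= b to match anything

Fix: Swap the bounds so the smaller value comes first

Corrected query:
SELECT id, title, sold FROM books WHERE sold BETWEEN 10292 AND 41808

Result:
id | title                | sold 
---+----------------------+------
1  | A Wizard of Earthsea | 19787
2  | Mansfield Park       | 24832
4  | Pride and Prejudice  | 36722
6  | The Lathe of Heaven  | 10344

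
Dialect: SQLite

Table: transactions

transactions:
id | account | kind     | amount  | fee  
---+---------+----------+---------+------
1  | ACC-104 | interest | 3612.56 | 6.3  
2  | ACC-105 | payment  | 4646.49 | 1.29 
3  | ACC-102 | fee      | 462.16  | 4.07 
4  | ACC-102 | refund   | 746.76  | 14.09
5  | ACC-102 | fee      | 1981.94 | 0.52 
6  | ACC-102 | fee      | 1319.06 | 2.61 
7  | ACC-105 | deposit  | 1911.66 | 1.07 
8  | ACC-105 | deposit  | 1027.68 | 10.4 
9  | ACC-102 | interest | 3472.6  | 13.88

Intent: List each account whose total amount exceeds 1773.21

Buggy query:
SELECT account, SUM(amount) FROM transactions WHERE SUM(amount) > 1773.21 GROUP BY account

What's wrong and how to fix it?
Bug: SUM(amount) is an aggregate, but WHERE filters rows before aggregation

Fix: Move the aggregate condition to a HAVING clause

Corrected query:
SELECT account, SUM(amount) FROM transactions GROUP BY account HAVING SUM(amount) > 1773.21

Result:
account | SUM(amount)
--------+------------
ACC-102 | 7982.52    
ACC-104 | 3612.56    
ACC-105 | 7585.83    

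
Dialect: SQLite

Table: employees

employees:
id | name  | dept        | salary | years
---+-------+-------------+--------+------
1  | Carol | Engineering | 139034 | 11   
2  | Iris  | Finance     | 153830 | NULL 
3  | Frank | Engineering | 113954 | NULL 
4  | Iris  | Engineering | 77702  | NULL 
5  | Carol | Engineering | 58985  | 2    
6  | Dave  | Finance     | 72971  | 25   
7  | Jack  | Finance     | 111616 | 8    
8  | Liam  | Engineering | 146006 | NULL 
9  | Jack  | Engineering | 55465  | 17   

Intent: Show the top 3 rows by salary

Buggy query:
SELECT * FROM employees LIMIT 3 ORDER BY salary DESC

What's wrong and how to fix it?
Bug: LIMIT must come after ORDER BY

Fix: Sort with ORDER BY, then apply LIMIT

Corrected query:
SELECT * FROM employees ORDER BY salary DESC LIMIT 3

Result:
id | name  | dept        | salary | years
---+-------+-------------+--------+------
2  | Iris  | Finance     | 153830 | NULL 
8  | Liam  | Engineering | 146006 | NULL 
1  | Carol | Engineering | 139034 | 11   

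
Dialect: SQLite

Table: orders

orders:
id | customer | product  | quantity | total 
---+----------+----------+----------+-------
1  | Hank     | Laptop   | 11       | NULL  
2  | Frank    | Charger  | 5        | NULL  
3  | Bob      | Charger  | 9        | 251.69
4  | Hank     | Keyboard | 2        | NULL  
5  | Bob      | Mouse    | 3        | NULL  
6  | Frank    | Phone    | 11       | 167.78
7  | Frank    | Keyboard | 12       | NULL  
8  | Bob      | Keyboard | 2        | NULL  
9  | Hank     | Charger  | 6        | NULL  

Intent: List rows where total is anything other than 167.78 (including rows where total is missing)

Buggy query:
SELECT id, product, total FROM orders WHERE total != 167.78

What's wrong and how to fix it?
Bug: Inequality against NULL is unknown, not true; rows with NULL are dropped

Fix: Add an explicit OR total IS NULL to include the missing-value rows

Corrected query:
SELECT id, product, total FROM orders WHERE total != 167.78 OR total IS NULL

Result:
id | product  | total 
---+----------+-------
1  | Laptop   | NULL  
2  | Charger  | NULL  
3  | Charger  | 251.69
4  | Keyboard | NULL  
5  | Mouse    | NULL  
7  | Keyboard | NULL  
8  | Keyboard | NULL  
9  | Charger  | NULL  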